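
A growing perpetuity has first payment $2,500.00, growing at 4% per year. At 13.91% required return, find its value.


Formula: PV = C / (r - g)
Spread: r - g = 0.1391 - 0.04 = 0.0991
Substituting: PV = $2,500.00 / 0.0991
PV = $25,227.04

$25,227.04


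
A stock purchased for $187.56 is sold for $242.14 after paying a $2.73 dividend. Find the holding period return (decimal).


Formula: HPR = (P1 - P0 + D) / P0
Gain: $242.14 - $187.56 + $2.73 = $57.31
HPR = $57.31 / $187.56 = 0.3056

0.3056


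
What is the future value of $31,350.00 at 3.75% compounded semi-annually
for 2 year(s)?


Formula: FV = P * (1 + r/m)^(m*t)
Period rate: r/m = 0.0375 / 2 = 0.01875
Total periods: m*t = 2 * 2 = 4
Growth factor: (1 + 0.01875)^4 = 1.077136
FV = $31,350.00 * 1.077136 = $33,768.21

$33,768.21


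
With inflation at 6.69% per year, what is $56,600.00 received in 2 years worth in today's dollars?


Formula: Real value = nominal / (1 + inflation)^years
Price level: (1 + 0.0669)^2 = 1.138276
Real value = $56,600.00 / 1.138276 = $49,724.34

$49,724.34


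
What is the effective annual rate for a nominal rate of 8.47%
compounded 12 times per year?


Formula: EAR = (1 + r/m)^m - 1
Period rate: r/m = 0.0847 / 12 = 0.007058
Compounding: (1 + 0.007058)^12 = 1.088067
EAR = 1.088067 - 1 = 0.088067

0.088067


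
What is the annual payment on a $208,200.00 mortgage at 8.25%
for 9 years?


Formula: PMT = PV * r / (1 - (1+r)^(-n))
Denominator: 1 - (1 + 0.0825)^(-9) = 0.510053
Numerator: $208,200.00 * 0.0825 = 17176.5
PMT = 17176.5 / 0.510053 = $33,675.89

$33,675.89


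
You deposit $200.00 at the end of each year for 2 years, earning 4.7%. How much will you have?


Formula: FV = PMT * ((1+r)^n - 1) / r
Growth factor: (1 + 0.047)^2 = 1.096209
Numerator: 1.096209 - 1 = 0.096209
FV = $200.00 * 0.096209 / 0.047 = $409.40

$409.40


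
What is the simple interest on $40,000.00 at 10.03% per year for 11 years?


Formula: I = P * r * t
Substituting: I = $40,000.00 * 0.1003 * 11
Step: I = $40,000.00 * 1.1033
I = $44,132.00

$44,132.00


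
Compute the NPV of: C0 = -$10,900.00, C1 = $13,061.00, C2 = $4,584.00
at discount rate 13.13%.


Formula: NPV = C0 + C1/(1+r) + C2/(1+r)^2
Discount C1: $13,061.00 / (1 + 0.1313) = $11,545.13
Discount C2: $4,584.00 / (1 + 0.1313)^2 = $3,581.70
NPV = -$10,900.00 + $11,545.13 + $3,581.70 = $4,226.82

$4,226.82


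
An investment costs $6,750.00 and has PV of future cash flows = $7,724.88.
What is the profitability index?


Formula: PI = PV(cash flows) / initial investment
Substituting: PI = $7,724.88 / $6,750.00
PI = 1.1444

1.1444


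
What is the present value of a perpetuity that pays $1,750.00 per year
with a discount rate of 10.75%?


Formula: PV = C / r
Substituting: PV = $1,750.00 / 0.1075
PV = $16,279.07

$16,279.07


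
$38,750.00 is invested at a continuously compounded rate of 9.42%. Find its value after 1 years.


Formula: FV = P * e^(r*t)
Exponent: r*t = 0.0942 * 1 = 0.0942
e^(0.0942) = 1.098779
FV = $38,750.00 * 1.098779 = $42,577.70

$42,577.70


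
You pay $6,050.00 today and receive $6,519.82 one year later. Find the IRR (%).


Formula: IRR = C1/C0 - 1
Substituting: IRR = $6,519.82 / $6,050.00 - 1
Ratio: 1.077656 - 1 = 0.077656
IRR = 7.7656%

7.7656%


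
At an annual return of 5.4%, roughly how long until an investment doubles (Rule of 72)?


Formula: Years ≈ 72 / r
Substituting: Years ≈ 72 / 5.4
Years ≈ 13.3

13.3 years


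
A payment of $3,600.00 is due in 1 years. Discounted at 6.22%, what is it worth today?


Formula: PV = FV / (1 + r)^n
Substituting: PV = $3,600.00 / (1 + 0.0622)^1
Discount factor: (1.0622)^1 = 1.0622
PV = $3,600.00 / 1.0622 = $3,389.19

$3,389.19


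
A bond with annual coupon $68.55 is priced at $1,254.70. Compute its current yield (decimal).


Formula: Current yield = annual coupon / price
Substituting: CY = $68.55 / $1,254.70
CY = 0.054635

0.054635


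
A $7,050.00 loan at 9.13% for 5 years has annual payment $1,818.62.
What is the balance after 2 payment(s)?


Formula: Balance = PV*(1+r)^k - PMT*((1+r)^k - 1)/r
Growth: (1 + 0.0913)^2 = 1.190936
Accumulated factor: ((1+r)^k - 1)/r = 2.0913
Balance = $7,050.00 * 1.190936 - $1,818.62 * 2.0913
Balance = $4,592.82

$4,592.82


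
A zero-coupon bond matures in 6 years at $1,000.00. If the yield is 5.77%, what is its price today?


Formula: Price = FV / (1 + r)^n
Substituting: Price = $1,000.00 / (1 + 0.0577)^6
Discount factor: (1.0577)^6 = 1.400151
Price = $1,000.00 / 1.400151 = $714.21

$714.21


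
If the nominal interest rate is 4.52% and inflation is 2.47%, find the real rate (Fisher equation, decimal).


Formula: (1 + r_real) = (1 + r_nom) / (1 + inflation)
Substituting: (1 + r_real) = 1.0452 / 1.0247
(1 + r_real) = 1.020006
r_real = 1.020006 - 1 = 0.020006

0.020006


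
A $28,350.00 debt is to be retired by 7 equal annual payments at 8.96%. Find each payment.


Formula: PMT = PV * r / (1 - (1+r)^(-n))
Denominator: 1 - (1 + 0.0896)^(-7) = 0.451558
Numerator: $28,350.00 * 0.0896 = 2540.16
PMT = 2540.16 / 0.451558 = $5,625.32

$5,625.32


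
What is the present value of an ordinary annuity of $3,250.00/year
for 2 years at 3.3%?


Formula: PV = PMT * (1 - (1+r)^(-n)) / r
Discount factor: (1 + 0.033)^(-2) = 0.937129
Bracket: 1 - 0.937129 = 0.062871
PV = $3,250.00 * 0.062871 / 0.033 = $6,191.85

$6,191.85


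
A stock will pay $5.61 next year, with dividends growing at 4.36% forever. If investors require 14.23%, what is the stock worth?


Formula: P = D1 / (r - g)
Spread: r - g = 0.1423 - 0.0436 = 0.0987
Substituting: P = $5.61 / 0.0987
P = $56.84

$56.84


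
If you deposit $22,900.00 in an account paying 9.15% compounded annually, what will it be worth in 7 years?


Formula: FV = P * (1 + r)^n
Substituting: FV = $22,900.00 * (1 + 0.0915)^7
Growth factor: (1.0915)^7 = 1.845722
FV = $22,900.00 * 1.845722 = $42,267.02

$42,267.02


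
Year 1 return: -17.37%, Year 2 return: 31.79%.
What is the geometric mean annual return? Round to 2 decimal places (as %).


Formula: Geometric mean = ((1+r1)*(1+r2))^(1/2) - 1
Product: (1 + -0.1737) * (1 + 0.3179) = 0.8263 * 1.3179 = 1.088981
Square root: 1.088981^0.5 = 1.043542
Geometric mean = 1.043542 - 1 = 0.043542
As percentage: 4.35%

4.35%


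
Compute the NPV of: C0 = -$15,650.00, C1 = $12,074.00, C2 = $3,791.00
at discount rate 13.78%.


Formula: NPV = C0 + C1/(1+r) + C2/(1+r)^2
Discount C1: $12,074.00 / (1 + 0.1378) = $10,611.71
Discount C2: $3,791.00 / (1 + 0.1378)^2 = $2,928.34
NPV = -$15,650.00 + $10,611.71 + $2,928.34 = -$2,109.95

-$2,109.95


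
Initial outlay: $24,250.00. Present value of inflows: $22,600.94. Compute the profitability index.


Formula: PI = PV(cash flows) / initial investment
Substituting: PI = $22,600.94 / $24,250.00
PI = 0.932

0.932


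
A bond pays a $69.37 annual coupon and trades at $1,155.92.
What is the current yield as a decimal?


Formula: Current yield = annual coupon / price
Substituting: CY = $69.37 / $1,155.92
CY = 0.060013

0.060013


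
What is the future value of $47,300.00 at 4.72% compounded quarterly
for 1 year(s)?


Formula: FV = P * (1 + r/m)^(m*t)
Period rate: r/m = 0.0472 / 4 = 0.0118
Total periods: m*t = 4 * 1 = 4
Growth factor: (1 + 0.0118)^4 = 1.048042
FV = $47,300.00 * 1.048042 = $49,572.39

$49,572.39


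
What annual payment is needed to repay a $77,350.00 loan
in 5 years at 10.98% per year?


Formula: PMT = PV * r / (1 - (1+r)^(-n))
Denominator: 1 - (1 + 0.1098)^(-5) = 0.406014
Numerator: $77,350.00 * 0.1098 = 8493.03
PMT = 8493.03 / 0.406014 = $20,918.09

$20,918.09


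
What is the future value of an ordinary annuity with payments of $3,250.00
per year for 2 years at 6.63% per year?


Formula: FV = PMT * ((1+r)^n - 1) / r
Growth factor: (1 + 0.0663)^2 = 1.136996
Numerator: 1.136996 - 1 = 0.136996
FV = $3,250.00 * 0.136996 / 0.0663 = $6,715.48

$6,715.48


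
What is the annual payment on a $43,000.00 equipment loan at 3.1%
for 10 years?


Formula: PMT = PV * r / (1 - (1+r)^(-n))
Denominator: 1 - (1 + 0.031)^(-10) = 0.263092
Numerator: $43,000.00 * 0.031 = 1333.0
PMT = 1333.0 / 0.263092 = $5,066.67

$5,066.67


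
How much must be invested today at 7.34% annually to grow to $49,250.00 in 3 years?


Formula: PV = FV / (1 + r)^n
Substituting: PV = $49,250.00 / (1 + 0.0734)^3
Discount factor: (1.0734)^3 = 1.236758
PV = $49,250.00 / 1.236758 = $39,821.85

$39,821.85


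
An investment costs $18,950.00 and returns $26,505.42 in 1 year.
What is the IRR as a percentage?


Formula: IRR = C1/C0 - 1
Substituting: IRR = $26,505.42 / $18,950.00 - 1
Ratio: 1.398703 - 1 = 0.398703
IRR = 39.8703%

39.8703%


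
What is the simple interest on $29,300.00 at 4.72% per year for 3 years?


Formula: I = P * r * t
Substituting: I = $29,300.00 * 0.0472 * 3
Step: I = $29,300.00 * 0.1416
I = $4,148.88

$4,148.88


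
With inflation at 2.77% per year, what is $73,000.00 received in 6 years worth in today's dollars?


Formula: Real value = nominal / (1 + inflation)^years
Price level: (1 + 0.0277)^6 = 1.178143
Real value = $73,000.00 / 1.178143 = $61,961.90

$61,961.90


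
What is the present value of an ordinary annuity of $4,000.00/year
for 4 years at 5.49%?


Formula: PV = PMT * (1 - (1+r)^(-n)) / r
Discount factor: (1 + 0.0549)^(-4) = 0.807523
Bracket: 1 - 0.807523 = 0.192477
PV = $4,000.00 * 0.192477 / 0.0549 = $14,023.83

$14,023.83


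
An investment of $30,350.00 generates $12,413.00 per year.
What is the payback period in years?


Formula: Payback = investment / annual cash flow
Substituting: Payback = $30,350.00 / $12,413.00
Payback = 2.445 years

2.445 years


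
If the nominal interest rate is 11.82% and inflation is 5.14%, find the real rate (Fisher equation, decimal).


Formula: (1 + r_real) = (1 + r_nom) / (1 + inflation)
Substituting: (1 + r_real) = 1.1182 / 1.0514
(1 + r_real) = 1.063534
r_real = 1.063534 - 1 = 0.063534

0.063534


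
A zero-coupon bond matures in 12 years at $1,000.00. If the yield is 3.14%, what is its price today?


Formula: Price = FV / (1 + r)^n
Substituting: Price = $1,000.00 / (1 + 0.0314)^12
Discount factor: (1.0314)^12 = 1.449191
Price = $1,000.00 / 1.449191 = $690.04

$690.04


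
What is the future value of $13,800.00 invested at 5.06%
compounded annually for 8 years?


Formula: FV = P * (1 + r)^n
Substituting: FV = $13,800.00 * (1 + 0.0506)^8
Growth factor: (1.0506)^8 = 1.484223
FV = $13,800.00 * 1.484223 = $20,482.28

$20,482.28


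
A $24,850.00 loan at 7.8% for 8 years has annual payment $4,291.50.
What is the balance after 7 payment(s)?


Formula: Balance = PV*(1+r)^k - PMT*((1+r)^k - 1)/r
Growth: (1 + 0.078)^7 = 1.691731
Accumulated factor: ((1+r)^k - 1)/r = 8.868347
Balance = $24,850.00 * 1.691731 - $4,291.50 * 8.868347
Balance = $3,981.01

$3,981.01


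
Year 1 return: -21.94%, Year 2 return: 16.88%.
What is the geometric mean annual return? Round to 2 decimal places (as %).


Formula: Geometric mean = ((1+r1)*(1+r2))^(1/2) - 1
Product: (1 + -0.2194) * (1 + 0.1688) = 0.7806 * 1.1688 = 0.912365
Square root: 0.912365^0.5 = 0.955178
Geometric mean = 0.955178 - 1 = -0.044822
As percentage: -4.48%

-4.48%


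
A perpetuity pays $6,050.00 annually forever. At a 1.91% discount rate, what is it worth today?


Formula: PV = C / r
Substituting: PV = $6,050.00 / 0.0191
PV = $316,753.93

$316,753.93


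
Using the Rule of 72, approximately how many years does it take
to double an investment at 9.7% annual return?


Formula: Years ≈ 72 / r
Substituting: Years ≈ 72 / 9.7
Years ≈ 7.4

7.4 years


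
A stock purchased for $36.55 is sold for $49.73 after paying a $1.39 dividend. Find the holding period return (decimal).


Formula: HPR = (P1 - P0 + D) / P0
Gain: $49.73 - $36.55 + $1.39 = $14.57
HPR = $14.57 / $36.55 = 0.3986

0.3986


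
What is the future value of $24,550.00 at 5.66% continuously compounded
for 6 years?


Formula: FV = P * e^(r*t)
Exponent: r*t = 0.0566 * 6 = 0.3396
e^(0.3396) = 1.404386
FV = $24,550.00 * 1.404386 = $34,477.67

$34,477.67


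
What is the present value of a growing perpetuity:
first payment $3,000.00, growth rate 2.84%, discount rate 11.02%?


Formula: PV = C / (r - g)
Spread: r - g = 0.1102 - 0.0284 = 0.0818
Substituting: PV = $3,000.00 / 0.0818
PV = $36,674.82

$36,674.82


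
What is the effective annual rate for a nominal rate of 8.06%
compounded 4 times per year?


Formula: EAR = (1 + r/m)^m - 1
Period rate: r/m = 0.0806 / 4 = 0.02015
Compounding: (1 + 0.02015)^4 = 1.083069
EAR = 1.083069 - 1 = 0.083069

0.083069


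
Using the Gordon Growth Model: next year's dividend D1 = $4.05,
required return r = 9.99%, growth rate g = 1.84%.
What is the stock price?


Formula: P = D1 / (r - g)
Spread: r - g = 0.0999 - 0.0184 = 0.0815
Substituting: P = $4.05 / 0.0815
P = $49.69

$49.69


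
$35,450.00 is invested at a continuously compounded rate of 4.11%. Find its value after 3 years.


Formula: FV = P * e^(r*t)
Exponent: r*t = 0.0411 * 3 = 0.1233
e^(0.1233) = 1.131224
FV = $35,450.00 * 1.131224 = $40,101.88

$40,101.88


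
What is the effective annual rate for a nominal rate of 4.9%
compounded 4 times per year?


Formula: EAR = (1 + r/m)^m - 1
Period rate: r/m = 0.049 / 4 = 0.01225
Compounding: (1 + 0.01225)^4 = 1.049908
EAR = 1.049908 - 1 = 0.049908

0.049908


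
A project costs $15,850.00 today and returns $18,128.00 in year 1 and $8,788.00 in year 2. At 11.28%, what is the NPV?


Formula: NPV = C0 + C1/(1+r) + C2/(1+r)^2
Discount C1: $18,128.00 / (1 + 0.1128) = $16,290.44
Discount C2: $8,788.00 / (1 + 0.1128)^2 = $7,096.69
NPV = -$15,850.00 + $16,290.44 + $7,096.69 = $7,537.13

$7,537.13


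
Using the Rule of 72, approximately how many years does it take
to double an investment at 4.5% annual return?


Formula: Years ≈ 72 / r
Substituting: Years ≈ 72 / 4.5
Years ≈ 16.0

16.0 years


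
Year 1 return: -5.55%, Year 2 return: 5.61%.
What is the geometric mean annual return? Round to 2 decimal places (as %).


Formula: Geometric mean = ((1+r1)*(1+r2))^(1/2) - 1
Product: (1 + -0.0555) * (1 + 0.0561) = 0.9445 * 1.0561 = 0.997486
Square root: 0.997486^0.5 = 0.998742
Geometric mean = 0.998742 - 1 = -0.001258
As percentage: -0.13%

-0.13%


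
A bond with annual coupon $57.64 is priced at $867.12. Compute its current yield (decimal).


Formula: Current yield = annual coupon / price
Substituting: CY = $57.64 / $867.12
CY = 0.066473

0.066473


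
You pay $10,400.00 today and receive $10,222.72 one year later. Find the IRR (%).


Formula: IRR = C1/C0 - 1
Substituting: IRR = $10,222.72 / $10,400.00 - 1
Ratio: 0.982954 - 1 = -0.017046
IRR = -1.7046%

-1.7046%


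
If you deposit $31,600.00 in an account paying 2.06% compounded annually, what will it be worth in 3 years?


Formula: FV = P * (1 + r)^n
Substituting: FV = $31,600.00 * (1 + 0.0206)^3
Growth factor: (1.0206)^3 = 1.063082
FV = $31,600.00 * 1.063082 = $33,593.39

$33,593.39


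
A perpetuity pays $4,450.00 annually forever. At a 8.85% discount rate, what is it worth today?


Formula: PV = C / r
Substituting: PV = $4,450.00 / 0.0885
PV = $50,282.49

$50,282.49


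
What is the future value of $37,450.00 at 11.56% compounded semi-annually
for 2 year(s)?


Formula: FV = P * (1 + r/m)^(m*t)
Period rate: r/m = 0.1156 / 2 = 0.0578
Total periods: m*t = 2 * 2 = 4
Growth factor: (1 + 0.0578)^4 = 1.252029
FV = $37,450.00 * 1.252029 = $46,888.47

$46,888.47


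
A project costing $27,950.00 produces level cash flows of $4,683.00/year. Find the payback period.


Formula: Payback = investment / annual cash flow
Substituting: Payback = $27,950.00 / $4,683.00
Payback = 5.9684 years

5.9684 years


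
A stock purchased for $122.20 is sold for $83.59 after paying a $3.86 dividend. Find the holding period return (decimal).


Formula: HPR = (P1 - P0 + D) / P0
Gain: $83.59 - $122.20 + $3.86 = -$34.75
HPR = -$34.75 / $122.20 = -0.2844

-0.2844


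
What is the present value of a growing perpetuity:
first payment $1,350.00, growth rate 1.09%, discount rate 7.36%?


Formula: PV = C / (r - g)
Spread: r - g = 0.0736 - 0.0109 = 0.0627
Substituting: PV = $1,350.00 / 0.0627
PV = $21,531.10

$21,531.10


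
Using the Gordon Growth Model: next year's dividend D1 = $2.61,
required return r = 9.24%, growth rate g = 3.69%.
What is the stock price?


Formula: P = D1 / (r - g)
Spread: r - g = 0.0924 - 0.0369 = 0.0555
Substituting: P = $2.61 / 0.0555
P = $47.03

$47.03


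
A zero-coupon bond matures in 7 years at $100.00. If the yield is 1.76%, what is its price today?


Formula: Price = FV / (1 + r)^n
Substituting: Price = $100.00 / (1 + 0.0176)^7
Discount factor: (1.0176)^7 = 1.129899
Price = $100.00 / 1.129899 = $88.50

$88.50


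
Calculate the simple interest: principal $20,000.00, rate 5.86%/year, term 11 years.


Formula: I = P * r * t
Substituting: I = $20,000.00 * 0.0586 * 11
Step: I = $20,000.00 * 0.6446
I = $12,892.00

$12,892.00


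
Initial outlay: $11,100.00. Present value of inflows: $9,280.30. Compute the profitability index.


Formula: PI = PV(cash flows) / initial investment
Substituting: PI = $9,280.30 / $11,100.00
PI = 0.8361

0.8361


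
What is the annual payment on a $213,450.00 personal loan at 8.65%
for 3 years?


Formula: PMT = PV * r / (1 - (1+r)^(-n))
Denominator: 1 - (1 + 0.0865)^(-3) = 0.22033
Numerator: $213,450.00 * 0.0865 = 18463.425
PMT = 18463.425 / 0.22033 = $83,798.95

$83,798.95


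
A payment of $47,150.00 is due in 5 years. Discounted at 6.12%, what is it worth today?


Formula: PV = FV / (1 + r)^n
Substituting: PV = $47,150.00 / (1 + 0.0612)^5
Discount factor: (1.0612)^5 = 1.345818
PV = $47,150.00 / 1.345818 = $35,034.47

$35,034.47


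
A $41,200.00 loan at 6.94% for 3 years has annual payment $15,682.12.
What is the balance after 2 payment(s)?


Formula: Balance = PV*(1+r)^k - PMT*((1+r)^k - 1)/r
Growth: (1 + 0.0694)^2 = 1.143616
Accumulated factor: ((1+r)^k - 1)/r = 2.0694
Balance = $41,200.00 * 1.143616 - $15,682.12 * 2.0694
Balance = $14,664.41

$14,664.41


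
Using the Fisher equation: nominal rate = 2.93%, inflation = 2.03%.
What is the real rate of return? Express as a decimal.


Formula: (1 + r_real) = (1 + r_nom) / (1 + inflation)
Substituting: (1 + r_real) = 1.0293 / 1.0203
(1 + r_real) = 1.008821
r_real = 1.008821 - 1 = 0.008821

0.008821


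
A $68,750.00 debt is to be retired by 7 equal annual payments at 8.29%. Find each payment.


Formula: PMT = PV * r / (1 - (1+r)^(-n))
Denominator: 1 - (1 + 0.0829)^(-7) = 0.42736
Numerator: $68,750.00 * 0.0829 = 5699.375
PMT = 5699.375 / 0.42736 = $13,336.23

$13,336.23


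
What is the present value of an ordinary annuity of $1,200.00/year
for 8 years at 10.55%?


Formula: PV = PMT * (1 - (1+r)^(-n)) / r
Discount factor: (1 + 0.1055)^(-8) = 0.44826
Bracket: 1 - 0.44826 = 0.55174
PV = $1,200.00 * 0.55174 / 0.1055 = $6,275.72

$6,275.72


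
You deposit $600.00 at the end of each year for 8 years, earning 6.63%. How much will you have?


Formula: FV = PMT * ((1+r)^n - 1) / r
Growth factor: (1 + 0.0663)^8 = 1.671226
Numerator: 1.671226 - 1 = 0.671226
FV = $600.00 * 0.671226 / 0.0663 = $6,074.45

$6,074.45


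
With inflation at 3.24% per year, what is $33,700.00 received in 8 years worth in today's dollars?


Formula: Real value = nominal / (1 + inflation)^years
Price level: (1 + 0.0324)^8 = 1.290577
Real value = $33,700.00 / 1.290577 = $26,112.35

$26,112.35


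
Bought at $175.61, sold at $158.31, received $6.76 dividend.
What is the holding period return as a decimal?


Formula: HPR = (P1 - P0 + D) / P0
Gain: $158.31 - $175.61 + $6.76 = -$10.54
HPR = -$10.54 / $175.61 = -0.06

-0.06


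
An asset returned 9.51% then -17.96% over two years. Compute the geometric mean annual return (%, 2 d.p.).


Formula: Geometric mean = ((1+r1)*(1+r2))^(1/2) - 1
Product: (1 + 0.0951) * (1 + -0.1796) = 1.0951 * 0.8204 = 0.89842
Square root: 0.89842^0.5 = 0.94785
Geometric mean = 0.94785 - 1 = -0.05215
As percentage: -5.21%

-5.21%


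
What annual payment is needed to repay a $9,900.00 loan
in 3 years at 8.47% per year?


Formula: PMT = PV * r / (1 - (1+r)^(-n))
Denominator: 1 - (1 + 0.0847)^(-3) = 0.216442
Numerator: $9,900.00 * 0.0847 = 838.53
PMT = 838.53 / 0.216442 = $3,874.15

$3,874.15


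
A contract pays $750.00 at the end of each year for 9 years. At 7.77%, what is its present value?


Formula: PV = PMT * (1 - (1+r)^(-n)) / r
Discount factor: (1 + 0.0777)^(-9) = 0.50994
Bracket: 1 - 0.50994 = 0.49006
PV = $750.00 * 0.49006 / 0.0777 = $4,730.31

$4,730.31


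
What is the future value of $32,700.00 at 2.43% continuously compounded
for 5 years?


Formula: FV = P * e^(r*t)
Exponent: r*t = 0.0243 * 5 = 0.1215
e^(0.1215) = 1.129189
FV = $32,700.00 * 1.129189 = $36,924.49

$36,924.49


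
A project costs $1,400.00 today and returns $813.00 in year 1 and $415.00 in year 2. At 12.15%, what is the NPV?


Formula: NPV = C0 + C1/(1+r) + C2/(1+r)^2
Discount C1: $813.00 / (1 + 0.1215) = $724.92
Discount C2: $415.00 / (1 + 0.1215)^2 = $329.95
NPV = -$1,400.00 + $724.92 + $329.95 = -$345.13

-$345.13


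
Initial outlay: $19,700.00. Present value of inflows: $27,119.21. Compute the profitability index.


Formula: PI = PV(cash flows) / initial investment
Substituting: PI = $27,119.21 / $19,700.00
PI = 1.3766

1.3766


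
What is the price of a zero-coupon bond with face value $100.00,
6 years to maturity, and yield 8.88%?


Formula: Price = FV / (1 + r)^n
Substituting: Price = $100.00 / (1 + 0.0888)^6
Discount factor: (1.0888)^6 = 1.666052
Price = $100.00 / 1.666052 = $60.02

$60.02


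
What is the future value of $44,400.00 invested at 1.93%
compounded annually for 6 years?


Formula: FV = P * (1 + r)^n
Substituting: FV = $44,400.00 * (1 + 0.0193)^6
Growth factor: (1.0193)^6 = 1.121533
FV = $44,400.00 * 1.121533 = $49,796.08

$49,796.08


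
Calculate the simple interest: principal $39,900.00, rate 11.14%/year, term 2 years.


Formula: I = P * r * t
Substituting: I = $39,900.00 * 0.1114 * 2
Step: I = $39,900.00 * 0.2228
I = $8,889.72

$8,889.72


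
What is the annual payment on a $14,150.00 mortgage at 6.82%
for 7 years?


Formula: PMT = PV * r / (1 - (1+r)^(-n))
Denominator: 1 - (1 + 0.0682)^(-7) = 0.369867
Numerator: $14,150.00 * 0.0682 = 965.03
PMT = 965.03 / 0.369867 = $2,609.12

$2,609.12


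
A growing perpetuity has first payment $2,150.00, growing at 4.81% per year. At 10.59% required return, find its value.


Formula: PV = C / (r - g)
Spread: r - g = 0.1059 - 0.0481 = 0.0578
Substituting: PV = $2,150.00 / 0.0578
PV = $37,197.23

$37,197.23


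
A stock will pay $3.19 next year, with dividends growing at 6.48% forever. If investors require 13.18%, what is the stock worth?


Formula: P = D1 / (r - g)
Spread: r - g = 0.1318 - 0.0648 = 0.067
Substituting: P = $3.19 / 0.067
P = $47.61

$47.61


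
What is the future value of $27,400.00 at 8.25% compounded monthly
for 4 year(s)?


Formula: FV = P * (1 + r/m)^(m*t)
Period rate: r/m = 0.0825 / 12 = 0.006875
Total periods: m*t = 12 * 4 = 48
Growth factor: (1 + 0.006875)^48 = 1.389398
FV = $27,400.00 * 1.389398 = $38,069.51

$38,069.51


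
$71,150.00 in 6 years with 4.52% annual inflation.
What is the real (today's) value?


Formula: Real value = nominal / (1 + inflation)^years
Price level: (1 + 0.0452)^6 = 1.303756
Real value = $71,150.00 / 1.303756 = $54,573.08

$54,573.08


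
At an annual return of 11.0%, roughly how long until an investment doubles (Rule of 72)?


Formula: Years ≈ 72 / r
Substituting: Years ≈ 72 / 11.0
Years ≈ 6.5

6.5 years


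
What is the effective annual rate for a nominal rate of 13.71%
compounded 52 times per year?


Formula: EAR = (1 + r/m)^m - 1
Period rate: r/m = 0.1371 / 52 = 0.002637
Compounding: (1 + 0.002637)^52 = 1.146736
EAR = 1.146736 - 1 = 0.146736

0.146736


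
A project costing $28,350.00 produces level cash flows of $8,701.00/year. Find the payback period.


Formula: Payback = investment / annual cash flow
Substituting: Payback = $28,350.00 / $8,701.00
Payback = 3.2582 years

3.2582 years


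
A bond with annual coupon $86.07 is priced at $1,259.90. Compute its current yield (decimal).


Formula: Current yield = annual coupon / price
Substituting: CY = $86.07 / $1,259.90
CY = 0.068315

0.068315


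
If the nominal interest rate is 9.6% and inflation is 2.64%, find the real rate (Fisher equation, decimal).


Formula: (1 + r_real) = (1 + r_nom) / (1 + inflation)
Substituting: (1 + r_real) = 1.096 / 1.0264
(1 + r_real) = 1.06781
r_real = 1.06781 - 1 = 0.06781

0.06781


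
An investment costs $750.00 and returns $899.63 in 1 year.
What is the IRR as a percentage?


Formula: IRR = C1/C0 - 1
Substituting: IRR = $899.63 / $750.00 - 1
Ratio: 1.199507 - 1 = 0.199507
IRR = 19.9507%

19.9507%


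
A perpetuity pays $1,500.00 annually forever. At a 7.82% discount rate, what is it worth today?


Formula: PV = C / r
Substituting: PV = $1,500.00 / 0.0782
PV = $19,181.59

$19,181.59


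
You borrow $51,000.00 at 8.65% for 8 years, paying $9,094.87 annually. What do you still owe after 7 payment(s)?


Formula: Balance = PV*(1+r)^k - PMT*((1+r)^k - 1)/r
Growth: (1 + 0.0865)^7 = 1.787344
Accumulated factor: ((1+r)^k - 1)/r = 9.102241
Balance = $51,000.00 * 1.787344 - $9,094.87 * 9.102241
Balance = $8,370.84

$8,370.84


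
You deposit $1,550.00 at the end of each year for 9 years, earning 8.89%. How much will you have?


Formula: FV = PMT * ((1+r)^n - 1) / r
Growth factor: (1 + 0.0889)^9 = 2.152246
Numerator: 2.152246 - 1 = 1.152246
FV = $1,550.00 * 1.152246 / 0.0889 = $20,089.78

$20,089.78


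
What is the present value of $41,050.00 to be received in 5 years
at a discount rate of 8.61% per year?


Formula: PV = FV / (1 + r)^n
Substituting: PV = $41,050.00 / (1 + 0.0861)^5
Discount factor: (1.0861)^5 = 1.511294
PV = $41,050.00 / 1.511294 = $27,162.15

$27,162.15


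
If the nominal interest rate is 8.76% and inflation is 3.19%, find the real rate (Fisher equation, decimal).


Formula: (1 + r_real) = (1 + r_nom) / (1 + inflation)
Substituting: (1 + r_real) = 1.0876 / 1.0319
(1 + r_real) = 1.053978
r_real = 1.053978 - 1 = 0.053978

0.053978


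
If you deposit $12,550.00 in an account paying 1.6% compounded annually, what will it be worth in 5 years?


Formula: FV = P * (1 + r)^n
Substituting: FV = $12,550.00 * (1 + 0.016)^5
Growth factor: (1.016)^5 = 1.082601
FV = $12,550.00 * 1.082601 = $13,586.65

$13,586.65


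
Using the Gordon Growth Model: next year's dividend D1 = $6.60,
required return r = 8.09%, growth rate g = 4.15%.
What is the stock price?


Formula: P = D1 / (r - g)
Spread: r - g = 0.0809 - 0.0415 = 0.0394
Substituting: P = $6.60 / 0.0394
P = $167.51

$167.51


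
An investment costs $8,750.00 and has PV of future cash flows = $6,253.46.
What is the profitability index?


Formula: PI = PV(cash flows) / initial investment
Substituting: PI = $6,253.46 / $8,750.00
PI = 0.7147

0.7147


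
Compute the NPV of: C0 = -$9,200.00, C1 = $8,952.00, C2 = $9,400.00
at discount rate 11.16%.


Formula: NPV = C0 + C1/(1+r) + C2/(1+r)^2
Discount C1: $8,952.00 / (1 + 0.1116) = $8,053.26
Discount C2: $9,400.00 / (1 + 0.1116)^2 = $7,607.30
NPV = -$9,200.00 + $8,053.26 + $7,607.30 = $6,460.56

$6,460.56


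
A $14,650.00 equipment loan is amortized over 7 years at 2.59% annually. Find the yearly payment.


Formula: PMT = PV * r / (1 - (1+r)^(-n))
Denominator: 1 - (1 + 0.0259)^(-7) = 0.163887
Numerator: $14,650.00 * 0.0259 = 379.435
PMT = 379.435 / 0.163887 = $2,315.22

$2,315.22


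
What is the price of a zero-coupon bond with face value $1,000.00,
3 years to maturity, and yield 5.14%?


Formula: Price = FV / (1 + r)^n
Substituting: Price = $1,000.00 / (1 + 0.0514)^3
Discount factor: (1.0514)^3 = 1.162262
Price = $1,000.00 / 1.162262 = $860.39

$860.39


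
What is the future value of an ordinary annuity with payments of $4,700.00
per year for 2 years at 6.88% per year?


Formula: FV = PMT * ((1+r)^n - 1) / r
Growth factor: (1 + 0.0688)^2 = 1.142333
Numerator: 1.142333 - 1 = 0.142333
FV = $4,700.00 * 0.142333 / 0.0688 = $9,723.36

$9,723.36


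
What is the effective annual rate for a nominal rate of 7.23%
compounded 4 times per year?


Formula: EAR = (1 + r/m)^m - 1
Period rate: r/m = 0.0723 / 4 = 0.018075
Compounding: (1 + 0.018075)^4 = 1.074284
EAR = 1.074284 - 1 = 0.074284

0.074284


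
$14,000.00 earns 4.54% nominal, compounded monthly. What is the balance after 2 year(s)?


Formula: FV = P * (1 + r/m)^(m*t)
Period rate: r/m = 0.0454 / 12 = 0.003783
Total periods: m*t = 12 * 2 = 24
Growth factor: (1 + 0.003783)^24 = 1.094862
FV = $14,000.00 * 1.094862 = $15,328.07

$15,328.07


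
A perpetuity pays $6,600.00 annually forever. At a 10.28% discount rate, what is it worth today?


Formula: PV = C / r
Substituting: PV = $6,600.00 / 0.1028
PV = $64,202.33

$64,202.33


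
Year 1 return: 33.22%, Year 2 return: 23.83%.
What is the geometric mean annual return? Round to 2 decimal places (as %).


Formula: Geometric mean = ((1+r1)*(1+r2))^(1/2) - 1
Product: (1 + 0.3322) * (1 + 0.2383) = 1.3322 * 1.2383 = 1.649663
Square root: 1.649663^0.5 = 1.284392
Geometric mean = 1.284392 - 1 = 0.284392
As percentage: 28.44%

28.44%


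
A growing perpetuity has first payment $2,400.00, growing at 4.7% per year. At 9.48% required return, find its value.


Formula: PV = C / (r - g)
Spread: r - g = 0.0948 - 0.047 = 0.0478
Substituting: PV = $2,400.00 / 0.0478
PV = $50,209.21

$50,209.21


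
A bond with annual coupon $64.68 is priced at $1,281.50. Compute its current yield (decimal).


Formula: Current yield = annual coupon / price
Substituting: CY = $64.68 / $1,281.50
CY = 0.050472

0.050472


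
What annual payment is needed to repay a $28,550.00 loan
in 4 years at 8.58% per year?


Formula: PMT = PV * r / (1 - (1+r)^(-n))
Denominator: 1 - (1 + 0.0858)^(-4) = 0.28055
Numerator: $28,550.00 * 0.0858 = 2449.59
PMT = 2449.59 / 0.28055 = $8,731.39

$8,731.39


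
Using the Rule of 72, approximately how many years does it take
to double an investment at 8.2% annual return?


Formula: Years ≈ 72 / r
Substituting: Years ≈ 72 / 8.2
Years ≈ 8.8

8.8 years


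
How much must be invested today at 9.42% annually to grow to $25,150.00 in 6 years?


Formula: PV = FV / (1 + r)^n
Substituting: PV = $25,150.00 / (1 + 0.0942)^6
Discount factor: (1.0942)^6 = 1.716249
PV = $25,150.00 / 1.716249 = $14,654.05

$14,654.05


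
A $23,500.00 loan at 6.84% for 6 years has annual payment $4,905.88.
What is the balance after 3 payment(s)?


Formula: Balance = PV*(1+r)^k - PMT*((1+r)^k - 1)/r
Growth: (1 + 0.0684)^3 = 1.219556
Accumulated factor: ((1+r)^k - 1)/r = 3.209879
Balance = $23,500.00 * 1.219556 - $4,905.88 * 3.209879
Balance = $12,912.28

$12,912.28


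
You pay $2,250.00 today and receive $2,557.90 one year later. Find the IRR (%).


Formula: IRR = C1/C0 - 1
Substituting: IRR = $2,557.90 / $2,250.00 - 1
Ratio: 1.136844 - 1 = 0.136844
IRR = 13.6844%

13.6844%


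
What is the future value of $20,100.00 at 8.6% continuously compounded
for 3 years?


Formula: FV = P * e^(r*t)
Exponent: r*t = 0.086 * 3 = 0.258
e^(0.258) = 1.294339
FV = $20,100.00 * 1.294339 = $26,016.21

$26,016.21


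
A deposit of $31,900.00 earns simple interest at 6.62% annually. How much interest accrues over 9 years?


Formula: I = P * r * t
Substituting: I = $31,900.00 * 0.0662 * 9
Step: I = $31,900.00 * 0.5958
I = $19,006.02

$19,006.02


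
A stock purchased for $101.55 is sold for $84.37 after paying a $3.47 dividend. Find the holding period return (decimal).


Formula: HPR = (P1 - P0 + D) / P0
Gain: $84.37 - $101.55 + $3.47 = -$13.71
HPR = -$13.71 / $101.55 = -0.135

-0.135


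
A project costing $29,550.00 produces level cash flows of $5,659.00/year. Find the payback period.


Formula: Payback = investment / annual cash flow
Substituting: Payback = $29,550.00 / $5,659.00
Payback = 5.2218 years

5.2218 years


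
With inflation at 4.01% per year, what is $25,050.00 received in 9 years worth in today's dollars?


Formula: Real value = nominal / (1 + inflation)^years
Price level: (1 + 0.0401)^9 = 1.424544
Real value = $25,050.00 / 1.424544 = $17,584.57

$17,584.57


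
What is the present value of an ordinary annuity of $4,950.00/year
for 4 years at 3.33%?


Formula: PV = PMT * (1 - (1+r)^(-n)) / r
Discount factor: (1 + 0.0333)^(-4) = 0.877191
Bracket: 1 - 0.877191 = 0.122809
PV = $4,950.00 * 0.122809 / 0.0333 = $18,255.36

$18,255.36


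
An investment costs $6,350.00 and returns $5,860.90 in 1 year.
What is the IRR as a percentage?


Formula: IRR = C1/C0 - 1
Substituting: IRR = $5,860.90 / $6,350.00 - 1
Ratio: 0.922976 - 1 = -0.077024
IRR = -7.7024%

-7.7024%


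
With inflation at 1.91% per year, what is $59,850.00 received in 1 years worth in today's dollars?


Formula: Real value = nominal / (1 + inflation)^years
Price level: (1 + 0.0191)^1 = 1.0191
Real value = $59,850.00 / 1.0191 = $58,728.29

$58,728.29


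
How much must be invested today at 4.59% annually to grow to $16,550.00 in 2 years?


Formula: PV = FV / (1 + r)^n
Substituting: PV = $16,550.00 / (1 + 0.0459)^2
Discount factor: (1.0459)^2 = 1.093907
PV = $16,550.00 / 1.093907 = $15,129.26

$15,129.26


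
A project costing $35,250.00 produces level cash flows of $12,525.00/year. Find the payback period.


Formula: Payback = investment / annual cash flow
Substituting: Payback = $35,250.00 / $12,525.00
Payback = 2.8144 years

2.8144 years


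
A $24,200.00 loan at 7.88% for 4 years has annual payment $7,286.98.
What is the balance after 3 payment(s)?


Formula: Balance = PV*(1+r)^k - PMT*((1+r)^k - 1)/r
Growth: (1 + 0.0788)^3 = 1.255518
Accumulated factor: ((1+r)^k - 1)/r = 3.242609
Balance = $24,200.00 * 1.255518 - $7,286.98 * 3.242609
Balance = $6,754.70

$6,754.70


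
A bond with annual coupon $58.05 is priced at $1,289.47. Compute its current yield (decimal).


Formula: Current yield = annual coupon / price
Substituting: CY = $58.05 / $1,289.47
CY = 0.045018

0.045018


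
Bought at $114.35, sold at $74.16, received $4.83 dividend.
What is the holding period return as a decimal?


Formula: HPR = (P1 - P0 + D) / P0
Gain: $74.16 - $114.35 + $4.83 = -$35.36
HPR = -$35.36 / $114.35 = -0.3092

-0.3092


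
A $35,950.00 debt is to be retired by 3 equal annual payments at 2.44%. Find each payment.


Formula: PMT = PV * r / (1 - (1+r)^(-n))
Denominator: 1 - (1 + 0.0244)^(-3) = 0.069768
Numerator: $35,950.00 * 0.0244 = 877.18
PMT = 877.18 / 0.069768 = $12,572.82

$12,572.82


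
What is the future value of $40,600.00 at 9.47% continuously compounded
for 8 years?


Formula: FV = P * e^(r*t)
Exponent: r*t = 0.0947 * 8 = 0.7576
e^(0.7576) = 2.133151
FV = $40,600.00 * 2.133151 = $86,605.91

$86,605.91


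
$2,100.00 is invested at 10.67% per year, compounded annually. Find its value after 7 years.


Formula: FV = P * (1 + r)^n
Substituting: FV = $2,100.00 * (1 + 0.1067)^7
Growth factor: (1.1067)^7 = 2.033337
FV = $2,100.00 * 2.033337 = $4,270.01

$4,270.01


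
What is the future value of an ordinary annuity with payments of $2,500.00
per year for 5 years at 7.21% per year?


Formula: FV = PMT * ((1+r)^n - 1) / r
Growth factor: (1 + 0.0721)^5 = 1.416369
Numerator: 1.416369 - 1 = 0.416369
FV = $2,500.00 * 0.416369 / 0.0721 = $14,437.21

$14,437.21


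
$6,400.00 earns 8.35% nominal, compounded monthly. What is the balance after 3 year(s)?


Formula: FV = P * (1 + r/m)^(m*t)
Period rate: r/m = 0.0835 / 12 = 0.006958
Total periods: m*t = 12 * 3 = 36
Growth factor: (1 + 0.006958)^36 = 1.283554
FV = $6,400.00 * 1.283554 = $8,214.74

$8,214.74


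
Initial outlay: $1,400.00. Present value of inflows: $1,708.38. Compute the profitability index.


Formula: PI = PV(cash flows) / initial investment
Substituting: PI = $1,708.38 / $1,400.00
PI = 1.2203

1.2203


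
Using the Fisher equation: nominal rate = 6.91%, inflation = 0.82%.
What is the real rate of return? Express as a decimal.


Formula: (1 + r_real) = (1 + r_nom) / (1 + inflation)
Substituting: (1 + r_real) = 1.0691 / 1.0082
(1 + r_real) = 1.060405
r_real = 1.060405 - 1 = 0.060405

0.060405


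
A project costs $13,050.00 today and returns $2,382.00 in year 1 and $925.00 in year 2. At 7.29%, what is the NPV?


Formula: NPV = C0 + C1/(1+r) + C2/(1+r)^2
Discount C1: $2,382.00 / (1 + 0.0729) = $2,220.15
Discount C2: $925.00 / (1 + 0.0729)^2 = $803.57
NPV = -$13,050.00 + $2,220.15 + $803.57 = -$10,026.28

-$10,026.28


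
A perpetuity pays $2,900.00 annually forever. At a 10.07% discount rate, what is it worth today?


Formula: PV = C / r
Substituting: PV = $2,900.00 / 0.1007
PV = $28,798.41

$28,798.41


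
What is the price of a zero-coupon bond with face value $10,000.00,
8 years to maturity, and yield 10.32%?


Formula: Price = FV / (1 + r)^n
Substituting: Price = $10,000.00 / (1 + 0.1032)^8
Discount factor: (1.1032)^8 = 2.193987
Price = $10,000.00 / 2.193987 = $4,557.91

$4,557.91


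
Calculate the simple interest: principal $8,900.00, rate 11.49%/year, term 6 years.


Formula: I = P * r * t
Substituting: I = $8,900.00 * 0.1149 * 6
Step: I = $8,900.00 * 0.6894
I = $6,135.66

$6,135.66


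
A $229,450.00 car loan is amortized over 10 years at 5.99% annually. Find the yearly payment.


Formula: PMT = PV * r / (1 - (1+r)^(-n))
Denominator: 1 - (1 + 0.0599)^(-10) = 0.441078
Numerator: $229,450.00 * 0.0599 = 13744.055
PMT = 13744.055 / 0.441078 = $31,160.13

$31,160.13


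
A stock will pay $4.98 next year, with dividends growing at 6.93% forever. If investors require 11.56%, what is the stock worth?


Formula: P = D1 / (r - g)
Spread: r - g = 0.1156 - 0.0693 = 0.0463
Substituting: P = $4.98 / 0.0463
P = $107.56

$107.56


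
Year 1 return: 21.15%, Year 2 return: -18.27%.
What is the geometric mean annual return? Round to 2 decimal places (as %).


Formula: Geometric mean = ((1+r1)*(1+r2))^(1/2) - 1
Product: (1 + 0.2115) * (1 + -0.1827) = 1.2115 * 0.8173 = 0.990159
Square root: 0.990159^0.5 = 0.995067
Geometric mean = 0.995067 - 1 = -0.004933
As percentage: -0.49%

-0.49%


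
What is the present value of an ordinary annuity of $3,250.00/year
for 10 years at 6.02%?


Formula: PV = PMT * (1 - (1+r)^(-n)) / r
Discount factor: (1 + 0.0602)^(-10) = 0.557342
Bracket: 1 - 0.557342 = 0.442658
PV = $3,250.00 * 0.442658 / 0.0602 = $23,897.63

$23,897.63


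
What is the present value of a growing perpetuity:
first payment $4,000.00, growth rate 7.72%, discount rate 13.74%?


Formula: PV = C / (r - g)
Spread: r - g = 0.1374 - 0.0772 = 0.0602
Substituting: PV = $4,000.00 / 0.0602
PV = $66,445.18

$66,445.18


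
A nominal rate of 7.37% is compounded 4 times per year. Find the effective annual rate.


Formula: EAR = (1 + r/m)^m - 1
Period rate: r/m = 0.0737 / 4 = 0.018425
Compounding: (1 + 0.018425)^4 = 1.075762
EAR = 1.075762 - 1 = 0.075762

0.075762


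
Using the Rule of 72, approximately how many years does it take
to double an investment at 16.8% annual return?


Formula: Years ≈ 72 / r
Substituting: Years ≈ 72 / 16.8
Years ≈ 4.3

4.3 years


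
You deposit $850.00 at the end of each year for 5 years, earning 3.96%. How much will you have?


Formula: FV = PMT * ((1+r)^n - 1) / r
Growth factor: (1 + 0.0396)^5 = 1.214315
Numerator: 1.214315 - 1 = 0.214315
FV = $850.00 * 0.214315 / 0.0396 = $4,600.20

$4,600.20


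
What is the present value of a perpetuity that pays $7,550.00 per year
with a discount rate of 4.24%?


Formula: PV = C / r
Substituting: PV = $7,550.00 / 0.0424
PV = $178,066.04

$178,066.04
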